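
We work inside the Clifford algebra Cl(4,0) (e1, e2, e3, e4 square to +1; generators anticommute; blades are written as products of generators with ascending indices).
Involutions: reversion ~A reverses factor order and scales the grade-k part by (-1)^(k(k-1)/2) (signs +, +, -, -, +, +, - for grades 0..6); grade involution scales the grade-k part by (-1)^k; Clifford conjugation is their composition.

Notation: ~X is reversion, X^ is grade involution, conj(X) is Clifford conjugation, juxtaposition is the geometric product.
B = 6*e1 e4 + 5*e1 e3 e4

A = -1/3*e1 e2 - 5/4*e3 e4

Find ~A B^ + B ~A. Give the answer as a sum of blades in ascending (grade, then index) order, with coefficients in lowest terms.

first term: 25/4*e1 + 15/2*e1 e3 - 2*e2 e4 + 5/3*e2 e3 e4
second term: -25/4*e1 - 15/2*e1 e3 + 2*e2 e4 + 5/3*e2 e3 e4
Answer: 10/3*e2 e3 e4


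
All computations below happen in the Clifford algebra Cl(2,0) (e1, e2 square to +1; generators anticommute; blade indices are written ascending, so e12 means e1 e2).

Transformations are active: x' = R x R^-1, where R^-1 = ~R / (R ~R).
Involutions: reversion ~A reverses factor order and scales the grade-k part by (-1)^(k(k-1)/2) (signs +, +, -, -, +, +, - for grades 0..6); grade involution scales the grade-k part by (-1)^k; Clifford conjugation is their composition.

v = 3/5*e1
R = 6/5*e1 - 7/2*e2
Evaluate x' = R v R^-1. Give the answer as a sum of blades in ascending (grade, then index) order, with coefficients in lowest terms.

~R = 6/5*e1 - 7/2*e2, and R ~R = 1369/100, so R^-1 = ~R / (1369/100).
R v = 18/25 + 21/10*e12
Answer: -3243/6845*e1 - 504/1369*e2


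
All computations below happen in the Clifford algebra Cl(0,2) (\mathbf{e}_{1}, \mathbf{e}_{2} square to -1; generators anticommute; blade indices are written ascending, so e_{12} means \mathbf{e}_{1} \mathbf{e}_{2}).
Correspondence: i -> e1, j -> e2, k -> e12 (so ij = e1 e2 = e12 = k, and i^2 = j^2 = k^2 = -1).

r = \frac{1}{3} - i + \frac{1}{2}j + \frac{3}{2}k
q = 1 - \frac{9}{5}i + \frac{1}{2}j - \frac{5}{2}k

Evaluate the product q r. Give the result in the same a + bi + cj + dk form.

In blades: q = 1 - \frac{9}{5} e_{1} + \frac{1}{2} e_{2} - \frac{5}{2} e_{12}, r = \frac{1}{3} - e_{1} + \frac{1}{2} e_{2} + \frac{3}{2} e_{12}.
Distribute q over r term by term (generator squares from the signature, products reordered to ascending indices): (1)*r = \frac{1}{3} - e_{1} + \frac{1}{2} e_{2} + \frac{3}{2} e_{12}; (-\frac{9}{5} e_{1})*r = -\frac{9}{5} - \frac{3}{5} e_{1} + \frac{27}{10} e_{2} - \frac{9}{10} e_{12}; (\frac{1}{2} e_{2})*r = -\frac{1}{4} + \frac{3}{4} e_{1} + \frac{1}{6} e_{2} + \frac{1}{2} e_{12}; (-\frac{5}{2} e_{12})*r = \frac{15}{4} + \frac{5}{4} e_{1} + \frac{5}{2} e_{2} - \frac{5}{6} e_{12}.
Sum: \frac{61}{30} + \frac{2}{5} e_{1} + \frac{88}{15} e_{2} + \frac{4}{15} e_{12}; translating back through the correspondence:
Answer: \frac{61}{30} + \frac{2}{5}i + \frac{88}{15}j + \frac{4}{15}k


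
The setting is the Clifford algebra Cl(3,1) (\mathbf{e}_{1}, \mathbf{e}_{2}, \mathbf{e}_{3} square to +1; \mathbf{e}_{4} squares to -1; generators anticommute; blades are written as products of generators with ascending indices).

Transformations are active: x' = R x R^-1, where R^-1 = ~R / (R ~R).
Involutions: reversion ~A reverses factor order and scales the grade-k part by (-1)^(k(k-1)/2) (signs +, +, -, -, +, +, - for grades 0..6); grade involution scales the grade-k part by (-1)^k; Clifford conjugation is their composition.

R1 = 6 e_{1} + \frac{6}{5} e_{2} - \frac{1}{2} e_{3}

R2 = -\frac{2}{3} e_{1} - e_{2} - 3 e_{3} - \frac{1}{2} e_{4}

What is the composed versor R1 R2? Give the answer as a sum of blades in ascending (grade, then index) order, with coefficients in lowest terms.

Distribute over the terms of R1 (each basis-blade product reordered to ascending indices, repeated generators contracted through their squares):
(6 e_{1}) R2 = -4 - 6 e_{1} e_{2} - 18 e_{1} e_{3} - 3 e_{1} e_{4}
(\frac{6}{5} e_{2}) R2 = -\frac{6}{5} + \frac{4}{5} e_{1} e_{2} - \frac{18}{5} e_{2} e_{3} - \frac{3}{5} e_{2} e_{4}
(-\frac{1}{2} e_{3}) R2 = \frac{3}{2} - \frac{1}{3} e_{1} e_{3} - \frac{1}{2} e_{2} e_{3} + \frac{1}{4} e_{3} e_{4}
Summing the partial products and collecting blades:
Answer: -\frac{37}{10} - \frac{26}{5} e_{1} e_{2} - \frac{55}{3} e_{1} e_{3} - 3 e_{1} e_{4} - \frac{41}{10} e_{2} e_{3} - \frac{3}{5} e_{2} e_{4} + \frac{1}{4} e_{3} e_{4}


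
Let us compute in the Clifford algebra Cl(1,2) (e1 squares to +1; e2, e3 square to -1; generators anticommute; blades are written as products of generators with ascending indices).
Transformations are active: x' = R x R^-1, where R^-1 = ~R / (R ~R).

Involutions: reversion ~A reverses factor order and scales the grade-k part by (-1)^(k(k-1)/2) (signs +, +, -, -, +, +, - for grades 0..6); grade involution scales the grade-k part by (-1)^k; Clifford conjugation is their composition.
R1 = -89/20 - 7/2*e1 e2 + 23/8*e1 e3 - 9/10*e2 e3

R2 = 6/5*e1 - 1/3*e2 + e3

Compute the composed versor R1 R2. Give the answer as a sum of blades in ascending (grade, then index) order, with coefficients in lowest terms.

Distribute over the terms of R2 (each basis-blade product reordered to ascending indices, repeated generators contracted through their squares):
R1 (6/5*e1) = -267/50*e1 + 21/5*e2 - 69/20*e3 - 27/25*e1 e2 e3
R1 (-1/3*e2) = -7/6*e1 + 89/60*e2 + 3/10*e3 + 23/24*e1 e2 e3
R1 (e3) = -23/8*e1 + 9/10*e2 - 89/20*e3 - 7/2*e1 e2 e3
Summing the partial products and collecting blades:
Answer: -5629/600*e1 + 79/12*e2 - 38/5*e3 - 2173/600*e1 e2 e3


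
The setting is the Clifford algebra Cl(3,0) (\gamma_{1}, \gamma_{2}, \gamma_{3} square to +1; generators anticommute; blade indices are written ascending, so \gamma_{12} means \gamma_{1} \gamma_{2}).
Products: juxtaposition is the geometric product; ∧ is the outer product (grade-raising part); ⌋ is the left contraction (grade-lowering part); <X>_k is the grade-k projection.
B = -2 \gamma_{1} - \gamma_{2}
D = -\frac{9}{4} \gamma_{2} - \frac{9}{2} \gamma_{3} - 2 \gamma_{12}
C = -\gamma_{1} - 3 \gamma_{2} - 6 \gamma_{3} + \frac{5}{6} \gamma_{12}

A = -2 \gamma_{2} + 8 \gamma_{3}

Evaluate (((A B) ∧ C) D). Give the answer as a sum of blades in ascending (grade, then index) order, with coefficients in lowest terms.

step 1: 2 - 4 \gamma_{12} + 16 \gamma_{13} + 8 \gamma_{23}
step 2: -2 \gamma_{1} - 6 \gamma_{2} - 12 \gamma_{3} + \frac{5}{3} \gamma_{12} + 64 \gamma_{123}
step 3: \frac{425}{6} - \frac{63}{4} \gamma_{1} + 4 \gamma_{2} + 128 \gamma_{3} - \frac{567}{2} \gamma_{12} + 153 \gamma_{13} + \frac{33}{2} \gamma_{123}
Answer: \frac{425}{6} - \frac{63}{4} \gamma_{1} + 4 \gamma_{2} + 128 \gamma_{3} - \frac{567}{2} \gamma_{12} + 153 \gamma_{13} + \frac{33}{2} \gamma_{123}


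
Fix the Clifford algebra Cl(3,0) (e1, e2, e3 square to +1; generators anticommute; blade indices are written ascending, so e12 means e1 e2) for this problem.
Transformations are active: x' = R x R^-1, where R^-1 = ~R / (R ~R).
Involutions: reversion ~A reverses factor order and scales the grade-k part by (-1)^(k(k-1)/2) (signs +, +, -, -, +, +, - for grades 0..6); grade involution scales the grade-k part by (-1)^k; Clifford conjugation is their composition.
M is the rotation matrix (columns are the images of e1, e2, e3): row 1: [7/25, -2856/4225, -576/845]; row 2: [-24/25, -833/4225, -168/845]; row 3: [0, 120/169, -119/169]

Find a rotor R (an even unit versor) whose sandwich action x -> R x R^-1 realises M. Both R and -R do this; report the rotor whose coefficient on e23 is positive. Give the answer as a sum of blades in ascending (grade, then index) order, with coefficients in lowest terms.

Method: write R = a + b12*e12 + b13*e13 + b23*e23 with a^2 + b12^2 + b13^2 + b23^2 = 1 (so R^-1 = ~R). Expanding the columns R e_j ~R gives tr M = 4a^2 - 1 and, from the antisymmetric part, M21 - M12 = -4a*b12, M13 - M31 = 4a*b13, M32 - M23 = -4a*b23.
Here tr M = -105/169, so a^2 = (1 + tr M)/4 = 16/169 and a = ±4/13. Taking a = 4/13: M21 - M12 = -48/169, M13 - M31 = -576/845, M32 - M23 = 768/845, giving b12 = 3/13, b13 = -36/65, b23 = -48/65, i.e. R = 4/13 + 3/13*e12 - 36/65*e13 - 48/65*e23.
Its e23 coefficient is negative, so report the other preimage -R.
Answer: -4/13 - 3/13*e12 + 36/65*e13 + 48/65*e23. Note: both R and -R realise this M (trace -105/169); the covering map identifies them, and the e23-coefficient sign is the tie-breaker.


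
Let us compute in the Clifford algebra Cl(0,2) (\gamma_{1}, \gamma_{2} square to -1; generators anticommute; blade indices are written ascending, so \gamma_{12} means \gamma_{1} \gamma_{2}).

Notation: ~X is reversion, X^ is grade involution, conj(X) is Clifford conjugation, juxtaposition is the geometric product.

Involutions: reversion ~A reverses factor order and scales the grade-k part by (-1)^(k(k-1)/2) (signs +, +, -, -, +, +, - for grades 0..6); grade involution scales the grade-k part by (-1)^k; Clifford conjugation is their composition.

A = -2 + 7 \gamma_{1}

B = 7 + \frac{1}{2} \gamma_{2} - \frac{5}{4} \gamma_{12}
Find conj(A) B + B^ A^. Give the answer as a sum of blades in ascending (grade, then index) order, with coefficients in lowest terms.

first term: -14 - 49 \gamma_{1} - \frac{39}{4} \gamma_{2} - \gamma_{12}
second term: -14 - 49 \gamma_{1} + \frac{39}{4} \gamma_{2} - \gamma_{12}
Answer: -28 - 98 \gamma_{1} - 2 \gamma_{12}


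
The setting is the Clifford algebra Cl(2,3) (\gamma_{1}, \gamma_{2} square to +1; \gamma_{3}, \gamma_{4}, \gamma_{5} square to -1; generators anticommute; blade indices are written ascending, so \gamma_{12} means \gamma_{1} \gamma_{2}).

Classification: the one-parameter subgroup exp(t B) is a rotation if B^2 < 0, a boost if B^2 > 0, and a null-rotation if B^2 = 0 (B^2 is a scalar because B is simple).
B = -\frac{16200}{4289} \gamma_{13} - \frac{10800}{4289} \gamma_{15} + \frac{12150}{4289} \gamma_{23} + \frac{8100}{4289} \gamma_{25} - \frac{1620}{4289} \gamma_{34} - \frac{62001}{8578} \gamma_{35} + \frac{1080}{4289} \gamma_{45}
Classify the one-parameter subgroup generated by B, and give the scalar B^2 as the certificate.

B^2 term by term: the squares give (-\frac{16200}{4289})^2*(\gamma_{13})^2 + (-\frac{10800}{4289})^2*(\gamma_{15})^2 + (\frac{12150}{4289})^2*(\gamma_{23})^2 + (\frac{8100}{4289})^2*(\gamma_{25})^2 + (-\frac{1620}{4289})^2*(\gamma_{34})^2 + (-\frac{62001}{8578})^2*(\gamma_{35})^2 + (\frac{1080}{4289})^2*(\gamma_{45})^2 = \frac{262440000}{18395521}*(+1) + \frac{116640000}{18395521}*(+1) + \frac{147622500}{18395521}*(+1) + \frac{65610000}{18395521}*(+1) + \frac{2624400}{18395521}*(-1) + \frac{3844124001}{73582084}*(-1) + \frac{1166400}{18395521}*(-1) = -\frac{81}{4} (each basis 2-blade squares to minus the product of its generators' squares); cross terms between blades sharing an index anticommute and cancel; the commuting (index-disjoint) pairs give grade-4 terms 2*c*c'*(blade product), which cancel blade by blade — \gamma_{1235}: \frac{262440000}{18395521} - \frac{262440000}{18395521} = 0; \gamma_{1345}: -\frac{34992000}{18395521} + \frac{34992000}{18395521} = 0; \gamma_{2345}: \frac{26244000}{18395521} - \frac{26244000}{18395521} = 0 — confirming B is simple. So B^2 = -\frac{81}{4}.
Answer: rotation, certificate B^2 = -\frac{81}{4}. Check the certificate: B^2 = -\frac{81}{4}, and that sign is decisive whatever form B takes.


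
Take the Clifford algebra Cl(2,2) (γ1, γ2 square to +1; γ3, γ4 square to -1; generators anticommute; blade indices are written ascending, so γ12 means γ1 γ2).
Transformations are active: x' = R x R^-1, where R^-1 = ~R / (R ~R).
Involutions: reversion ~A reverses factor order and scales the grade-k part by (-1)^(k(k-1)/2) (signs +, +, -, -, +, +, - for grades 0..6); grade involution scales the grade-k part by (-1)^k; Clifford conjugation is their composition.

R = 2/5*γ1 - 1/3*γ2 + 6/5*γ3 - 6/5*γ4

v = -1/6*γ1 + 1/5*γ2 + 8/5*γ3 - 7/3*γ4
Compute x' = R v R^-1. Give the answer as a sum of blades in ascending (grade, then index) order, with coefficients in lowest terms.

~R = 2/5*γ1 - 1/3*γ2 + 6/5*γ3 - 6/5*γ4, and R ~R = -587/225, so R^-1 = ~R / (-587/225).
R v = -364/75 + 11/450*γ12 + 21/25*γ13 - 17/15*γ14 - 58/75*γ23 + 229/225*γ24 - 22/25*γ34
Answer: 29143/17610*γ1 - 4227/2935*γ2 + 8408/2935*γ3 - 18767/8805*γ4


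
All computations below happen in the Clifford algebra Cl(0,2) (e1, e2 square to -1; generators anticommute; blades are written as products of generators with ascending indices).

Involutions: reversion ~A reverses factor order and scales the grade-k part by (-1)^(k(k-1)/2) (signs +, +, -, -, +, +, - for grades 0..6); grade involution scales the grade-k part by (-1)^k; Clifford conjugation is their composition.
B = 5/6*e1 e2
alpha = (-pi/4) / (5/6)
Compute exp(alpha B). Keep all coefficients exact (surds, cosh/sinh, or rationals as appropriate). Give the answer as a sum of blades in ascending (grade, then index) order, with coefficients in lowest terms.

B^2 = (5/6)^2*(e1 e2)^2 = 25/36*(-1) = -25/36 (a basis 2-blade squares to minus the product of its generators' squares).
B^2 = -25/36 — circular case — the even/odd split gives cos and sin: l = 5/6, alpha*l = -pi/4, so exp(alpha B) = cos(-pi/4) + (sin(-pi/4)/(5/6))*B = sqrt(2)/2 + (-3*sqrt(2)/5)*B.
Answer: sqrt(2)/2 - sqrt(2)/2*e1 e2


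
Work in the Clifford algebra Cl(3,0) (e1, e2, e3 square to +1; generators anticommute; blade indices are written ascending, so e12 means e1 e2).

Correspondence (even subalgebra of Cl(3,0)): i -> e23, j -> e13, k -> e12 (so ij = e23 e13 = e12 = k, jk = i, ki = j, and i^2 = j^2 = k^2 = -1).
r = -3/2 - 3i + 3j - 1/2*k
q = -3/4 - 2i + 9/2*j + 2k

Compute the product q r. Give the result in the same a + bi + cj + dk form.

In blades: q = -3/4 + 2*e12 + 9/2*e13 - 2*e23, r = -3/2 - 1/2*e12 + 3*e13 - 3*e23.
Distribute q over r term by term (generator squares from the signature, products reordered to ascending indices): (-3/4)*r = 9/8 + 3/8*e12 - 9/4*e13 + 9/4*e23; (2*e12)*r = 1 - 3*e12 - 6*e13 - 6*e23; (9/2*e13)*r = -27/2 + 27/2*e12 - 27/4*e13 - 9/4*e23; (-2*e23)*r = -6 - 6*e12 - e13 + 3*e23.
Sum: -139/8 + 39/8*e12 - 16*e13 - 3*e23; translating back through the correspondence:
Answer: -139/8 - 3i - 16j + 39/8*k


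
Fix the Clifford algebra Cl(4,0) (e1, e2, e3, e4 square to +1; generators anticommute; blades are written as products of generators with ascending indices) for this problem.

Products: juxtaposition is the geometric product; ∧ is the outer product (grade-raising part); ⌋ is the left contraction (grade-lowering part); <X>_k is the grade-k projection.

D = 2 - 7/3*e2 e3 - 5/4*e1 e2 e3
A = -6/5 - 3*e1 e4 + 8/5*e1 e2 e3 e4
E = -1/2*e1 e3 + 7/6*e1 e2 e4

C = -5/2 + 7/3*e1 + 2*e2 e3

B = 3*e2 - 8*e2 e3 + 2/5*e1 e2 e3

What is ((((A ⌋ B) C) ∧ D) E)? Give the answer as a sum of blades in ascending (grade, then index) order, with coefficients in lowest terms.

step 1: -18/5*e2 + 48/5*e2 e3 - 12/25*e1 e2 e3
step 2: -96/5 + 24/25*e1 + 9*e2 - 36/5*e3 + 42/5*e1 e2 - 628/25*e2 e3 + 118/5*e1 e2 e3
step 3: -192/5 + 48/25*e1 + 18*e2 - 72/5*e3 + 84/5*e1 e2 - 136/25*e2 e3 + 1724/25*e1 e2 e3
step 4: -36/5*e1 - 862/25*e2 - 24/25*e3 - 98/5*e4 + 68/25*e1 e2 + 96/5*e1 e3 - 21*e1 e4 + 42/5*e2 e3 + 56/25*e2 e4 - 6034/75*e3 e4 + 9*e1 e2 e3 - 224/5*e1 e2 e4 + 476/75*e1 e3 e4 - 84/5*e1 e2 e3 e4
Answer: -36/5*e1 - 862/25*e2 - 24/25*e3 - 98/5*e4 + 68/25*e1 e2 + 96/5*e1 e3 - 21*e1 e4 + 42/5*e2 e3 + 56/25*e2 e4 - 6034/75*e3 e4 + 9*e1 e2 e3 - 224/5*e1 e2 e4 + 476/75*e1 e3 e4 - 84/5*e1 e2 e3 e4


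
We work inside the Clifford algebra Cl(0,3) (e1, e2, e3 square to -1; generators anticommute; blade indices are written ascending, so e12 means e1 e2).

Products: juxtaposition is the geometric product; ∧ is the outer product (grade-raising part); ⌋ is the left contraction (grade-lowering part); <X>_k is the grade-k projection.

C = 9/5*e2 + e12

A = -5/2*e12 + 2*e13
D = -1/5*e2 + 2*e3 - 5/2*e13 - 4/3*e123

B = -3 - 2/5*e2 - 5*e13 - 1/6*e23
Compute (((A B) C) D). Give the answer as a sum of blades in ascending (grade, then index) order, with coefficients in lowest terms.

step 1: 10 - e1 + 43/6*e12 - 77/12*e13 + 25/2*e23 + 4/5*e123
step 2: -43/6 - 129/10*e1 + 19*e2 + 217/10*e3 + 41/5*e12 + 697/50*e13 + 77/12*e23 + 231/20*e123
step 3: -403/20 - 64741/900*e1 - 35317/600*e2 - 554/15*e3 + 4891/200*e12 - 5329/150*e13 + 116/25*e23 + 85774/1125*e123
Answer: -403/20 - 64741/900*e1 - 35317/600*e2 - 554/15*e3 + 4891/200*e12 - 5329/150*e13 + 116/25*e23 + 85774/1125*e123


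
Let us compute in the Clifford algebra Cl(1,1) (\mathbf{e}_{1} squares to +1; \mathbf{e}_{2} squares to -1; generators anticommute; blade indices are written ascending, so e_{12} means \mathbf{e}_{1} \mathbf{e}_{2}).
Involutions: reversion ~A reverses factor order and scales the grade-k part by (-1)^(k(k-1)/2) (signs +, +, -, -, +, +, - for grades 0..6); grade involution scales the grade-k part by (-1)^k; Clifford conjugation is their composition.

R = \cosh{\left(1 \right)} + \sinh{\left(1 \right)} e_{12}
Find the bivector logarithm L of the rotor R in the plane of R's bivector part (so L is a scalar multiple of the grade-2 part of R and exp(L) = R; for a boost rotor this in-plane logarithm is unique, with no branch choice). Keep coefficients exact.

The scalar part of R is \cosh{\left(1 \right)}, which determines |rapidity| via cosh; the sign lives in the bivector part, and pairing them (bivector part over sinh of the rapidity = the plane) gives the unique in-plane L = rapidity * plane.
Concretely: cosh(rapidity) = \cosh{\left(1 \right)} gives rapidity = ±1, and since rapidity/sinh(rapidity) is even the sign is immaterial: L = (rapidity/sinh(rapidity)) * <R>_2 = (\frac{1}{\sinh{\left(1 \right)}}) * <R>_2.
Answer: e_{12}


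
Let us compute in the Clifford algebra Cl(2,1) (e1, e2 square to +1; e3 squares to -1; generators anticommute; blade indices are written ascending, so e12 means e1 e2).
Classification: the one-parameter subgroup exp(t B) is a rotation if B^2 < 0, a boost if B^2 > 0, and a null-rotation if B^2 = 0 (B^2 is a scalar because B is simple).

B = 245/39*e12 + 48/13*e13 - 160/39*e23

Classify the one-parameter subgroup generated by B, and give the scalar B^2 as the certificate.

B^2 term by term: the squares give (245/39)^2*(e12)^2 + (48/13)^2*(e13)^2 + (-160/39)^2*(e23)^2 = 60025/1521*(-1) + 2304/169*(+1) + 25600/1521*(+1) = -9 (each basis 2-blade squares to minus the product of its generators' squares); cross terms between blades sharing an index anticommute and cancel. So B^2 = -9.
Answer: rotation, certificate B^2 = -9. One invariant decides it: the square -9 survives every conjugation, and its sign is exactly the classification.


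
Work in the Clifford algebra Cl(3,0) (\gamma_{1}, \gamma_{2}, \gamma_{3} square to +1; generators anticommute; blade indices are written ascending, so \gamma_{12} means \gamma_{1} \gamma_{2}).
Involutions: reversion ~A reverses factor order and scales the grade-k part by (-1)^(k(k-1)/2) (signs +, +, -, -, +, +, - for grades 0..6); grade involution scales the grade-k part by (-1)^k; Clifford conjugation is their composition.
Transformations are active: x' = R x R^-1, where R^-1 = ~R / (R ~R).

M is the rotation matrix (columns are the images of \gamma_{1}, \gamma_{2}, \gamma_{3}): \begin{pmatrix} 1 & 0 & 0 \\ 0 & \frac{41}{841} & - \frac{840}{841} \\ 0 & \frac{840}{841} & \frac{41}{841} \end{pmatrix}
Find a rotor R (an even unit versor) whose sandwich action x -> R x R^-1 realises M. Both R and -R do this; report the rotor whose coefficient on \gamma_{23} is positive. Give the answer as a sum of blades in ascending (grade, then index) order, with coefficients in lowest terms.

Method: write R = a + b12*\gamma_{12} + b13*\gamma_{13} + b23*\gamma_{23} with a^2 + b12^2 + b13^2 + b23^2 = 1 (so R^-1 = ~R). Expanding the columns R e_j ~R gives tr M = 4a^2 - 1 and, from the antisymmetric part, M21 - M12 = -4a*b12, M13 - M31 = 4a*b13, M32 - M23 = -4a*b23.
Here tr M = \frac{923}{841}, so a^2 = (1 + tr M)/4 = \frac{441}{841} and a = ±\frac{21}{29}. Taking a = \frac{21}{29}: M21 - M12 = 0, M13 - M31 = 0, M32 - M23 = \frac{1680}{841}, giving b12 = 0, b13 = 0, b23 = -\frac{20}{29}, i.e. R = \frac{21}{29} - \frac{20}{29} \gamma_{23}.
Its \gamma_{23} coefficient is negative, so report the other preimage -R.
Answer: -\frac{21}{29} + \frac{20}{29} \gamma_{23}. Sheet selection: the two-to-one cover makes ±R indistinguishable at the matrix level (trace \frac{923}{841}), so uniqueness comes from the required sign on \gamma_{23}.


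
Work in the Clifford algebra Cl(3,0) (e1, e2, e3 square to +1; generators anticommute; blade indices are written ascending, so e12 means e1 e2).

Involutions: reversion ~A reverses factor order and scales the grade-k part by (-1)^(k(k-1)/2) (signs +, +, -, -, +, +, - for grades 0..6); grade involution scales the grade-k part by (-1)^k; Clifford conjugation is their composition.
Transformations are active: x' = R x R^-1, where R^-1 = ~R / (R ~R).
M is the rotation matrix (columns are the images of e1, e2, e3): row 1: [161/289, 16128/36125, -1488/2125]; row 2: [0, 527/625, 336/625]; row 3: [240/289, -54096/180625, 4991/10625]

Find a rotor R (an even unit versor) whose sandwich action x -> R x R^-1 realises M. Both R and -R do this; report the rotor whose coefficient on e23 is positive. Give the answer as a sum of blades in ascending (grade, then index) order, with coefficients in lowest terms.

Method: write R = a + b12*e12 + b13*e13 + b23*e23 with a^2 + b12^2 + b13^2 + b23^2 = 1 (so R^-1 = ~R). Expanding the columns R e_j ~R gives tr M = 4a^2 - 1 and, from the antisymmetric part, M21 - M12 = -4a*b12, M13 - M31 = 4a*b13, M32 - M23 = -4a*b23.
Here tr M = 13511/7225, so a^2 = (1 + tr M)/4 = 5184/7225 and a = ±72/85. Taking a = 72/85: M21 - M12 = -16128/36125, M13 - M31 = -55296/36125, M32 - M23 = -6048/7225, giving b12 = 56/425, b13 = -192/425, b23 = 21/85, i.e. R = 72/85 + 56/425*e12 - 192/425*e13 + 21/85*e23.
Its e23 coefficient is already positive.
Answer: 72/85 + 56/425*e12 - 192/425*e13 + 21/85*e23. Recall the cover is two-to-one: with M of trace 13511/7225, both preimages act alike, and the stated e23 sign chooses the sheet.


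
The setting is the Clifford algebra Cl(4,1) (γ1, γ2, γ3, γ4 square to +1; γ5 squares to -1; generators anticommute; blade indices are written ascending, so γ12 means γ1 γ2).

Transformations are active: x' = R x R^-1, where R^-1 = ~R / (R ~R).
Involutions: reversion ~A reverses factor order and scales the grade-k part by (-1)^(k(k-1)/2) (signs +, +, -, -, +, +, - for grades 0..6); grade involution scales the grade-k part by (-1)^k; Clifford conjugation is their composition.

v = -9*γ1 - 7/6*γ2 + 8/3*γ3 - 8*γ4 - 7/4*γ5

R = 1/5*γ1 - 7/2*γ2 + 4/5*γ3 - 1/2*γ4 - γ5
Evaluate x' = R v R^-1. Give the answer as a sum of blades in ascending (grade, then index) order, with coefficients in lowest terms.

~R = 1/5*γ1 - 7/2*γ2 + 4/5*γ3 - 1/2*γ4 - γ5, and R ~R = 609/50, so R^-1 = ~R / (609/50).
R v = 20/3 - 476/15*γ12 + 116/15*γ13 - 61/10*γ14 - 187/20*γ15 - 42/5*γ23 + 329/12*γ24 + 119/24*γ25 - 76/15*γ34 + 19/15*γ35 - 57/8*γ45
Answer: 16843/1827*γ1 - 1391/522*γ2 - 3272/1827*γ3 + 13616/1827*γ4 + 4789/7308*γ5


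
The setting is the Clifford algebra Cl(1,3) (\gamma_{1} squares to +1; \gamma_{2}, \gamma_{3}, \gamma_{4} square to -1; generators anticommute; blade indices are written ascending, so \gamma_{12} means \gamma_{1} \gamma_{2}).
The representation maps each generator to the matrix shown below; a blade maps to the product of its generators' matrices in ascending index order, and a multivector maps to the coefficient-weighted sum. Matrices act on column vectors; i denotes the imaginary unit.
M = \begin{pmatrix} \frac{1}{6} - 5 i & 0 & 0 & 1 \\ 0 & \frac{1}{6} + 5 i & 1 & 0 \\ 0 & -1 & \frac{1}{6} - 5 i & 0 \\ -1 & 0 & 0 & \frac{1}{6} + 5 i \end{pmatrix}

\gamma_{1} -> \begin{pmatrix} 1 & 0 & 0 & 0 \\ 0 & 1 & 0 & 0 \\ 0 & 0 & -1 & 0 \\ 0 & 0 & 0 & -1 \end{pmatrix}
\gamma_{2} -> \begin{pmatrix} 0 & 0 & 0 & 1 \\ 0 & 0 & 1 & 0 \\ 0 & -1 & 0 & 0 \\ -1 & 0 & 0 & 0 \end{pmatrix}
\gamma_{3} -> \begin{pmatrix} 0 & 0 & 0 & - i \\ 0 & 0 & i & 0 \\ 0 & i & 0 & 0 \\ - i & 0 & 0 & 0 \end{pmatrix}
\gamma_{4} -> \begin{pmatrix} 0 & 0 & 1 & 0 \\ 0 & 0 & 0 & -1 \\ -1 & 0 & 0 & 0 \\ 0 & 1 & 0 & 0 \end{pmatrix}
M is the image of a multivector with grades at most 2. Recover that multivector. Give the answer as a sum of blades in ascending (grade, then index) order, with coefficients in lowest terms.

Method: the blade images are trace-orthogonal — tr(rho(e_A) rho(e_B)^-1) = 4 if A = B and 0 otherwise — and rho(e_A)^-1 = (e_A)^2 * rho(e_A) with (e_A)^2 = +1 or -1, so the coefficient of e_A in the preimage is (e_A)^2 * tr(M rho(e_A))/4.
Nonzero projections over blades of grade <= 2: 1: (1)^2 = +1, tr(M 1) = \frac{2}{3}, coefficient \frac{1}{6}; \gamma_{2}: (\gamma_{2})^2 = -1, tr(M rho(\gamma_{2})) = -4, coefficient 1; \gamma_{23}: (\gamma_{23})^2 = -1, tr(M rho(\gamma_{23})) = -20, coefficient 5. Every other blade of grade <= 2 projects to 0.
Answer: \frac{1}{6} + \gamma_{2} + 5 \gamma_{23}


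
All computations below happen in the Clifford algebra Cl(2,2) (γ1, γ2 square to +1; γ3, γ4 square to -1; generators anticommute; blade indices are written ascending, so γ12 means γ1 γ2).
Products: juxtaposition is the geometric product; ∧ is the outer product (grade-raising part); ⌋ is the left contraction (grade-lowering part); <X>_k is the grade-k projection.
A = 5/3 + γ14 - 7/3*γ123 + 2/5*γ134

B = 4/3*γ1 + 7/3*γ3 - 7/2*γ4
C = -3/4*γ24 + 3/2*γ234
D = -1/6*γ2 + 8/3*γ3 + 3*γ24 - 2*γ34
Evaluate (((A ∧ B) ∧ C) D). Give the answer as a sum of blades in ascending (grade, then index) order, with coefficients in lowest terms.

step 1: 20/9*γ1 + 35/9*γ3 - 35/6*γ4 - 7/3*γ134 + 49/6*γ1234
step 2: -5/3*γ124 + 35/12*γ234 + 10/3*γ1234
step 3: -5*γ1 + 35/6*γ2 - 35/4*γ3 + 20/3*γ12 - 10*γ13 - 5/18*γ14 + 70/9*γ24 - 35/72*γ34 + 10/3*γ123 + 80/9*γ124 - 5/9*γ134 + 40/9*γ1234
Answer: -5*γ1 + 35/6*γ2 - 35/4*γ3 + 20/3*γ12 - 10*γ13 - 5/18*γ14 + 70/9*γ24 - 35/72*γ34 + 10/3*γ123 + 80/9*γ124 - 5/9*γ134 + 40/9*γ1234


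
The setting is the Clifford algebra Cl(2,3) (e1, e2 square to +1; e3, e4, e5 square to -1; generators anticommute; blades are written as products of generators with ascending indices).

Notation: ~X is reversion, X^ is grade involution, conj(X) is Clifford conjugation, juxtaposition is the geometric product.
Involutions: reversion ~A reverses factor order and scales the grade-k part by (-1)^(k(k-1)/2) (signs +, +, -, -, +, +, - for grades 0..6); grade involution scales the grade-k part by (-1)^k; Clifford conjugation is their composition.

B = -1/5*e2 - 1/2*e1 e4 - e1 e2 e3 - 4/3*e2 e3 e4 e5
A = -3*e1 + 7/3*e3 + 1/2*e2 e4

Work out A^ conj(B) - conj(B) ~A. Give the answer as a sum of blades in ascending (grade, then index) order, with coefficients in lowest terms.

first term: 7/5*e4 - 119/60*e1 e2 - 38/15*e2 e3 + 2/3*e3 e5 + 2/3*e1 e3 e4 + 28/9*e2 e4 e5 - 4*e1 e2 e3 e4 e5
second term: 7/5*e4 + 161/60*e1 e2 + 52/15*e2 e3 - 2/3*e3 e5 - 5/3*e1 e3 e4 + 28/9*e2 e4 e5 + 4*e1 e2 e3 e4 e5
Answer: -14/3*e1 e2 - 6*e2 e3 + 4/3*e3 e5 + 7/3*e1 e3 e4 - 8*e1 e2 e3 e4 e5


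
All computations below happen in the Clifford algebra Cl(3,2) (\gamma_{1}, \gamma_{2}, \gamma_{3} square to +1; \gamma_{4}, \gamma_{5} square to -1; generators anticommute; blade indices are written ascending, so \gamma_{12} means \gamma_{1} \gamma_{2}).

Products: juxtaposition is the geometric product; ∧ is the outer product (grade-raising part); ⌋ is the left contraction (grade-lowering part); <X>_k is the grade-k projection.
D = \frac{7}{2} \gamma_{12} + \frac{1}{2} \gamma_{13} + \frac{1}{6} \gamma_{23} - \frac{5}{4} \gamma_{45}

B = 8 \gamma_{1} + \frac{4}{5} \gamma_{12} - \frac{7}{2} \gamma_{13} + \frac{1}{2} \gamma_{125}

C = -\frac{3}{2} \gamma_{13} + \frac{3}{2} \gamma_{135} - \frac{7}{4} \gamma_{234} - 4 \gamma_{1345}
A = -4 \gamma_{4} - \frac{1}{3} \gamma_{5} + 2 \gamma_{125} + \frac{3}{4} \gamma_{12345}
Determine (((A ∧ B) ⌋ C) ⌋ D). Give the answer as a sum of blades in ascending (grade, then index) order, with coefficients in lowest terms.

step 1: 32 \gamma_{14} + \frac{8}{3} \gamma_{15} - \frac{16}{5} \gamma_{124} - \frac{4}{15} \gamma_{125} + 14 \gamma_{134} + \frac{7}{6} \gamma_{135} - 2 \gamma_{1245}
step 2: \frac{7}{4} - 4 \gamma_{3} + \frac{14}{3} \gamma_{4} - 56 \gamma_{5} - \frac{32}{3} \gamma_{34} + 128 \gamma_{35}
step 3: 2 \gamma_{1} + \frac{2}{3} \gamma_{2} + 70 \gamma_{4} + \frac{35}{6} \gamma_{5} + \frac{49}{8} \gamma_{12} + \frac{7}{8} \gamma_{13} + \frac{7}{24} \gamma_{23} - \frac{35}{16} \gamma_{45}
Answer: 2 \gamma_{1} + \frac{2}{3} \gamma_{2} + 70 \gamma_{4} + \frac{35}{6} \gamma_{5} + \frac{49}{8} \gamma_{12} + \frac{7}{8} \gamma_{13} + \frac{7}{24} \gamma_{23} - \frac{35}{16} \gamma_{45}


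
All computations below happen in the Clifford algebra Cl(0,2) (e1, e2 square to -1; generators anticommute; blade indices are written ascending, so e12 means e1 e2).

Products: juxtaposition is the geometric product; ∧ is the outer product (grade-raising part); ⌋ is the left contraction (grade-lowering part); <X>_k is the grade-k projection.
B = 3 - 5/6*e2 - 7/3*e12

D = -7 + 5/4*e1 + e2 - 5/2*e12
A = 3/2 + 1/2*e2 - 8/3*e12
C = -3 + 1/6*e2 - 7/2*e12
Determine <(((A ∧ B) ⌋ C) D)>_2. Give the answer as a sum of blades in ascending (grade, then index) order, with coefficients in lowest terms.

step 1: 9/2 + 1/4*e2 - 23/2*e12
step 2: -1291/24 - 7/8*e1 + 3/4*e2 - 63/4*e12
step 3: 32401/96 - 4535/96*e1 - 971/12*e2 + 2915/12*e12
step 4: 2915/12*e12
Answer: 2915/12*e12


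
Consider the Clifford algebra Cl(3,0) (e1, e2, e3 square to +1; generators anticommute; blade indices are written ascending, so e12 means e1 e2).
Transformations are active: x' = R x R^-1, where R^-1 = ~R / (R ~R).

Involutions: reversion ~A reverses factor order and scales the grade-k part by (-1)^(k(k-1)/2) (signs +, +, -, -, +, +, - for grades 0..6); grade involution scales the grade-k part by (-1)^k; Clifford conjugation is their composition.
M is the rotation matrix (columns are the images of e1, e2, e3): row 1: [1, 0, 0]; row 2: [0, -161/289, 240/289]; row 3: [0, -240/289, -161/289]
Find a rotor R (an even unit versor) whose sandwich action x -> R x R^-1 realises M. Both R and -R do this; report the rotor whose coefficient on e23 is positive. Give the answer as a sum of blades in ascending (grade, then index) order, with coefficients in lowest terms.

Method: write R = a + b12*e12 + b13*e13 + b23*e23 with a^2 + b12^2 + b13^2 + b23^2 = 1 (so R^-1 = ~R). Expanding the columns R e_j ~R gives tr M = 4a^2 - 1 and, from the antisymmetric part, M21 - M12 = -4a*b12, M13 - M31 = 4a*b13, M32 - M23 = -4a*b23.
Here tr M = -33/289, so a^2 = (1 + tr M)/4 = 64/289 and a = ±8/17. Taking a = 8/17: M21 - M12 = 0, M13 - M31 = 0, M32 - M23 = -480/289, giving b12 = 0, b13 = 0, b23 = 15/17, i.e. R = 8/17 + 15/17*e23.
Its e23 coefficient is already positive.
Answer: 8/17 + 15/17*e23. Key observation: the double cover Spin(3) -> SO(3) sends R and -R to the same matrix (trace -33/289 here), so the stated sign of the e23 coefficient is what selects one sheet.


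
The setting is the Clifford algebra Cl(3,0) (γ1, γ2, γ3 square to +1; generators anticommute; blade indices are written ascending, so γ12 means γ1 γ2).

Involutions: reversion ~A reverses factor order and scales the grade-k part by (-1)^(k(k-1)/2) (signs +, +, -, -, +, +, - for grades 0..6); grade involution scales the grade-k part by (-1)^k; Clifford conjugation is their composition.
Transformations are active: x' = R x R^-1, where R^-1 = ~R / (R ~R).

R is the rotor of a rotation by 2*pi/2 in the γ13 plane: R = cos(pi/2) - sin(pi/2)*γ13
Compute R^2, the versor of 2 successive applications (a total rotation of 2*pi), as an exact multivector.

The rotor phase is half the rotation angle and phases add under composition, so 2 steps in the γ13 plane accumulate phase 2*(pi/2) = pi: R^2 = cos(pi) - sin(pi)*γ13.
cos(pi) = -1 and sin(pi) = 0, so R^2 = -1. The total rotation 2*pi is 1 full turn, so every vector returns to itself, yet the rotor is -1, on the OTHER sheet of the double cover (an odd number of 2*pi turns).
Answer: -1


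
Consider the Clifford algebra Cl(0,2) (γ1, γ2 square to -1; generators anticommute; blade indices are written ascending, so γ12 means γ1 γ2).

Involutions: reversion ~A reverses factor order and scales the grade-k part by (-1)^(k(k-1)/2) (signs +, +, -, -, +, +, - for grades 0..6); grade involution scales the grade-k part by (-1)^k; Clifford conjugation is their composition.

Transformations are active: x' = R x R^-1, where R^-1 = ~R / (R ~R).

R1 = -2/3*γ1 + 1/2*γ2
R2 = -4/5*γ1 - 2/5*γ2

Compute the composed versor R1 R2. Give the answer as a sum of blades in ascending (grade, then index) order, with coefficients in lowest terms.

Distribute over the terms of R1 (each basis-blade product reordered to ascending indices, repeated generators contracted through their squares):
(-2/3*γ1) R2 = -8/15 + 4/15*γ12
(1/2*γ2) R2 = 1/5 + 2/5*γ12
Summing the partial products and collecting blades:
Answer: -1/3 + 2/3*γ12


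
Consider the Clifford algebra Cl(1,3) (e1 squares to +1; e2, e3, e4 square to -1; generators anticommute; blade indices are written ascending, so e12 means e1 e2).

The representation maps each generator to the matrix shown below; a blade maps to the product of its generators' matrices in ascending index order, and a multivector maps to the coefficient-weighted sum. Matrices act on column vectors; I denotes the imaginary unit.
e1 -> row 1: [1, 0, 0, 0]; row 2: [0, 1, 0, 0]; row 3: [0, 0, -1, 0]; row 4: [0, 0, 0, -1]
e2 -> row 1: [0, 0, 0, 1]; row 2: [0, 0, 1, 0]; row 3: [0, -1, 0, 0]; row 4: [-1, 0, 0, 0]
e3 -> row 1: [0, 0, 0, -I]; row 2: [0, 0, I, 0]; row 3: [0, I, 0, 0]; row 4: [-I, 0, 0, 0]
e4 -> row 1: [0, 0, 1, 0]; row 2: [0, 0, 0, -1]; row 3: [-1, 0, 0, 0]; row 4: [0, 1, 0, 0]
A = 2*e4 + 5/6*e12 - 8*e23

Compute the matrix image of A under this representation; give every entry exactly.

Bivector images (products of the table entries): rho(e12) = rho(e1)rho(e2) = row 1: [0, 0, 0, 1]; row 2: [0, 0, 1, 0]; row 3: [0, 1, 0, 0]; row 4: [1, 0, 0, 0]; rho(e23) = rho(e2)rho(e3) = row 1: [-I, 0, 0, 0]; row 2: [0, I, 0, 0]; row 3: [0, 0, -I, 0]; row 4: [0, 0, 0, I].
M = (2)*rho(e4) + (5/6)*rho(e12) + (-8)*rho(e23), summed entrywise:
Answer: row 1: [8*I, 0, 2, 5/6]; row 2: [0, -8*I, 5/6, -2]; row 3: [-2, 5/6, 8*I, 0]; row 4: [5/6, 2, 0, -8*I]


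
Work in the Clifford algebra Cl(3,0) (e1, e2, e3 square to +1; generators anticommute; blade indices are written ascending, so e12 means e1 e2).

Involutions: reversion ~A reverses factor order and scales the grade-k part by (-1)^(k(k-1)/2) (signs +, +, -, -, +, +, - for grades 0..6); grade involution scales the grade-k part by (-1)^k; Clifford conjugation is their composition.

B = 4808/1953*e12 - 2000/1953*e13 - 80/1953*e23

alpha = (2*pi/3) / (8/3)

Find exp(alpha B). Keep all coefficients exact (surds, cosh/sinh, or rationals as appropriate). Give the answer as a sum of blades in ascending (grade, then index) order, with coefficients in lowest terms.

B^2 term by term: the squares give (4808/1953)^2*(e12)^2 + (-2000/1953)^2*(e13)^2 + (-80/1953)^2*(e23)^2 = 23116864/3814209*(-1) + 4000000/3814209*(-1) + 6400/3814209*(-1) = -64/9 (each basis 2-blade squares to minus the product of its generators' squares); cross terms between blades sharing an index anticommute and cancel. So B^2 = -64/9.
B^2 = -64/9 — the series telescopes trigonometrically here: l = 8/3, alpha*l = 2*pi/3, so exp(alpha B) = cos(2*pi/3) + (sin(2*pi/3)/(8/3))*B = -1/2 + (3*sqrt(3)/16)*B.
Answer: -1/2 + 601*sqrt(3)/1302*e12 - 125*sqrt(3)/651*e13 - 5*sqrt(3)/651*e23


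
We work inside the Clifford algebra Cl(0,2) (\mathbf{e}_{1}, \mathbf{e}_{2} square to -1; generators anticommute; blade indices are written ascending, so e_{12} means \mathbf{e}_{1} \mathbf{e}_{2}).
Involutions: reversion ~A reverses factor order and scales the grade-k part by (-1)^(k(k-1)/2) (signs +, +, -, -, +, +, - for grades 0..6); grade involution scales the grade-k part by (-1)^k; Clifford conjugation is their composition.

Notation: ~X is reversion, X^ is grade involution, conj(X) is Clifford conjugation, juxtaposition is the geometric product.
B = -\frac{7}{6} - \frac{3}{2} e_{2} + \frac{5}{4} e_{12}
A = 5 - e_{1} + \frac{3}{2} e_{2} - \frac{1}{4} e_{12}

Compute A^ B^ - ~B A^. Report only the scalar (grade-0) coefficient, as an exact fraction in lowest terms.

first term: -\frac{157}{48} - \frac{8}{3} e_{1} + 8 e_{2} + \frac{193}{24} e_{12}
second term: -\frac{403}{48} - \frac{8}{3} e_{1} - 7 e_{2} - \frac{107}{24} e_{12}
Answer: \frac{41}{8}


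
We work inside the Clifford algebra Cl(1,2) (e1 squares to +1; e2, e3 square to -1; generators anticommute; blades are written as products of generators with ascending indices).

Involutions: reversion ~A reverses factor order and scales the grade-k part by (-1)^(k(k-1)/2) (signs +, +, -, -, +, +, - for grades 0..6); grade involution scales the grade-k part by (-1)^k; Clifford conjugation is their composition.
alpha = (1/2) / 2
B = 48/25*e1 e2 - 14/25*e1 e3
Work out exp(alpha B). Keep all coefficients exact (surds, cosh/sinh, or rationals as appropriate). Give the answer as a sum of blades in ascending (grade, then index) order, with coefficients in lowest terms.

B^2 term by term: the squares give (48/25)^2*(e1 e2)^2 + (-14/25)^2*(e1 e3)^2 = 2304/625*(+1) + 196/625*(+1) = 4 (each basis 2-blade squares to minus the product of its generators' squares); cross terms between blades sharing an index anticommute and cancel. So B^2 = 4.
B^2 = 4 — the series telescopes hyperbolically here: l = 2, alpha*l = 1/2, so exp(alpha B) = cosh(1/2) + (sinh(1/2)/2)*B = cosh(1/2) + (sinh(1/2)/2)*B.
Answer: cosh(1/2) + 24*sinh(1/2)/25*e1 e2 - 7*sinh(1/2)/25*e1 e3


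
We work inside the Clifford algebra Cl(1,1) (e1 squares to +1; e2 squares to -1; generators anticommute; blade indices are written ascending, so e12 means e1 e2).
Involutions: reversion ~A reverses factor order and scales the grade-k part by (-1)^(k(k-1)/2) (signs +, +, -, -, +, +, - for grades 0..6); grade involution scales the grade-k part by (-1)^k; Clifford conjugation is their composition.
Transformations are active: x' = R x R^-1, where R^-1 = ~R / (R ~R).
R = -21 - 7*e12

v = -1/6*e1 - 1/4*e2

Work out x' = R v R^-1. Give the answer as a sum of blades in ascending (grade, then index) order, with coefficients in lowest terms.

~R = -21 + 7*e12, and R ~R = 392, so R^-1 = ~R / (392).
R v = 7/4*e1 + 49/12*e2
Answer: -1/48*e1 - 3/16*e2


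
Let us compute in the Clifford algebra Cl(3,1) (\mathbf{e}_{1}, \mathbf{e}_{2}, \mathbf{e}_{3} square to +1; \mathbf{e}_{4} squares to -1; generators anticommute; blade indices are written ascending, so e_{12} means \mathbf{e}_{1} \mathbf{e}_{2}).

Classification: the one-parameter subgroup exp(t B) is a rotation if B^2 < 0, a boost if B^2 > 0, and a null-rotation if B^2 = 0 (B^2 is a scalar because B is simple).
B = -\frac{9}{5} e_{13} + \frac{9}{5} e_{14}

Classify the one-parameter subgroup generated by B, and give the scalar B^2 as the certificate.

B^2 term by term: the squares give (-\frac{9}{5})^2*(e_{13})^2 + (\frac{9}{5})^2*(e_{14})^2 = \frac{81}{25}*(-1) + \frac{81}{25}*(+1) = 0 (each basis 2-blade squares to minus the product of its generators' squares); cross terms between blades sharing an index anticommute and cancel. So B^2 = 0.
Answer: null-rotation, certificate B^2 = 0. B^2 = 0 is basis-independent, so its sign is the whole story.


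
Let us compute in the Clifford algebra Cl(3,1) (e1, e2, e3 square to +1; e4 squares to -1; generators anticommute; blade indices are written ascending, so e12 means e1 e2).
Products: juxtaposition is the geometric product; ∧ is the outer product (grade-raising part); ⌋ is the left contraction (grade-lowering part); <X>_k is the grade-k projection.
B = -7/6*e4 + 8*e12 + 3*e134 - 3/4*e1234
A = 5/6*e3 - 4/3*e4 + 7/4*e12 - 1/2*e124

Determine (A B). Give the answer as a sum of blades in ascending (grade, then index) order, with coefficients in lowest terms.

step 1: -140/9 - 3/8*e3 + 4*e4 - 7/12*e12 + 4*e13 - 5/2*e14 - 3/2*e23 + 49/144*e34 + 23/3*e123 - 40/3*e124 - 21/4*e234
Answer: -140/9 - 3/8*e3 + 4*e4 - 7/12*e12 + 4*e13 - 5/2*e14 - 3/2*e23 + 49/144*e34 + 23/3*e123 - 40/3*e124 - 21/4*e234
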